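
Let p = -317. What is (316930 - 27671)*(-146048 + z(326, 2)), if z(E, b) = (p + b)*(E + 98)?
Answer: -80879130472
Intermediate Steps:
z(E, b) = (-317 + b)*(98 + E) (z(E, b) = (-317 + b)*(E + 98) = (-317 + b)*(98 + E))
(316930 - 27671)*(-146048 + z(326, 2)) = (316930 - 27671)*(-146048 + (-31066 - 317*326 + 98*2 + 326*2)) = 289259*(-146048 + (-31066 - 103342 + 196 + 652)) = 289259*(-146048 - 133560) = 289259*(-279608) = -80879130472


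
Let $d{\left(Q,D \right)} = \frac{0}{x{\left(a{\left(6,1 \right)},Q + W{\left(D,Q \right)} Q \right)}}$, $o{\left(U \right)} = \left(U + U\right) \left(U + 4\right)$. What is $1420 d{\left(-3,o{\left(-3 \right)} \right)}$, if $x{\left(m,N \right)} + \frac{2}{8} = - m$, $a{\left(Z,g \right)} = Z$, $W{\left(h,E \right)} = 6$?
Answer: $0$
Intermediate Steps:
$o{\left(U \right)} = 2 U \left(4 + U\right)$
$x{\left(m,N \right)} = - \frac{1}{4} - m$
$d{\left(Q,D \right)} = 0$ ($d{\left(Q,D \right)} = \frac{0}{- \frac{1}{4} - 6} = \frac{0}{- \frac{25}{4}} = 0 \left(- \frac{4}{25}\right) = 0$)
$1420 d{\left(-3,o{\left(-3 \right)} \right)} = 1420 \cdot 0 = 0$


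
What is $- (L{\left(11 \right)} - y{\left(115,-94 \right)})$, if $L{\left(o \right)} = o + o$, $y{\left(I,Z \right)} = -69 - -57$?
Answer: $-34$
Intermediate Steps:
$y{\left(I,Z \right)} = -12$ ($y{\left(I,Z \right)} = -69 + 57 = -12$)
$L{\left(o \right)} = 2 o$
$- (L{\left(11 \right)} - y{\left(115,-94 \right)}) = - (2 \cdot 11 - -12) = - (22 + 12) = \left(-1\right) 34 = -34$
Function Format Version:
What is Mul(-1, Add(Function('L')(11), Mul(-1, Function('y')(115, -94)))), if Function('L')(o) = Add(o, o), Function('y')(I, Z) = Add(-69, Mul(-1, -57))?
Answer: -34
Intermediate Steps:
Function('y')(I, Z) = -12 (Function('y')(I, Z) = Add(-69, 57) = -12)
Function('L')(o) = Mul(2, o)
Mul(-1, Add(Function('L')(11), Mul(-1, Function('y')(115, -94)))) = Mul(-1, Add(Mul(2, 11), Mul(-1, -12))) = Mul(-1, Add(22, 12)) = Mul(-1, 34) = -34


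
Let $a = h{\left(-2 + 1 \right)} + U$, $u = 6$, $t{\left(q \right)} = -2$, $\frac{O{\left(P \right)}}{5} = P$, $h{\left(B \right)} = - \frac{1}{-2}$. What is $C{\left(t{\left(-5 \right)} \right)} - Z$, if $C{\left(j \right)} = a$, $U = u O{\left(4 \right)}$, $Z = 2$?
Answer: $\frac{237}{2} \approx 118.5$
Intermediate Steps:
$h{\left(B \right)} = \frac{1}{2}$ ($h{\left(B \right)} = \left(-1\right) \left(- \frac{1}{2}\right) = \frac{1}{2}$)
$O{\left(P \right)} = 5 P$
$U = 120$ ($U = 6 \cdot 5 \cdot 4 = 6 \cdot 20 = 120$)
$a = \frac{241}{2}$ ($a = \frac{1}{2} + 120 = \frac{241}{2} \approx 120.5$)
$C{\left(j \right)} = \frac{241}{2}$
$C{\left(t{\left(-5 \right)} \right)} - Z = \frac{241}{2} - 2 = \frac{237}{2}$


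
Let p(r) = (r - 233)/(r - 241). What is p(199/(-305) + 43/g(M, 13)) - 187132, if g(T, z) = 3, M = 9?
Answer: -38922693927/207997 ≈ -1.8713e+5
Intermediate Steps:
p(r) = (-233 + r)/(-241 + r)
p(199/(-305) + 43/g(M, 13)) - 187132 = (-233 + (199/(-305) + 43/3))/(-241 + (199/(-305) + 43/3)) - 187132 = (-233 + (199*(-1/305) + 43*(⅓)))/(-241 + (199*(-1/305) + 43*(⅓))) - 187132 = (-233 + (-199/305 + 43/3))/(-241 + (-199/305 + 43/3)) - 187132 = (-233 + 12518/915)/(-241 + 12518/915) - 187132 = -200677/915/(-207997/915) - 187132 = -915/207997*(-200677/915) - 187132 = 200677/207997 - 187132 = -38922693927/207997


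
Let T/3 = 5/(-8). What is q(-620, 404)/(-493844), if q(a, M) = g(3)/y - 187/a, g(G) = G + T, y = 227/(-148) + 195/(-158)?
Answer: 2103289/9909009490640 ≈ 2.1226e-7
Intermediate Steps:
T = -15/8 (T = 3*(5/(-8)) = 3*(5*(-1/8)) = 3*(-5/8) = -15/8 ≈ -1.8750)
y = -32363/11692 (y = 227*(-1/148) + 195*(-1/158) = -227/148 - 195/158 = -32363/11692 ≈ -2.7680)
g(G) = -15/8 + G (g(G) = G - 15/8 = -15/8 + G)
q(a, M) = -26307/64726 - 187/a (q(a, M) = (-15/8 + 3)/(-32363/11692) - 187/a = (9/8)*(-11692/32363) - 187/a = -26307/64726 - 187/a)
q(-620, 404)/(-493844) = (-26307/64726 - 187/(-620))/(-493844) = (-26307/64726 - 187*(-1/620))*(-1/493844) = (-26307/64726 + 187/620)*(-1/493844) = -2103289/20065060*(-1/493844) = 2103289/9909009490640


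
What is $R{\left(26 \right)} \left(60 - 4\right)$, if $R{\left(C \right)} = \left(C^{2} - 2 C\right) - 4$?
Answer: $34720$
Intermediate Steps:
$R{\left(C \right)} = -4 + C^{2} - 2 C$
$R{\left(26 \right)} \left(60 - 4\right) = \left(-4 + 26^{2} - 52\right) \left(60 - 4\right) = \left(-4 + 676 - 52\right) 56 = 620 \cdot 56 = 34720$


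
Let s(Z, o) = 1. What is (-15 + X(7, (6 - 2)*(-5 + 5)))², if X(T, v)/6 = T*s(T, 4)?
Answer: 729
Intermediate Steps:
X(T, v) = 6*T (X(T, v) = 6*(T*1) = 6*T)
(-15 + X(7, (6 - 2)*(-5 + 5)))² = (-15 + 6*7)² = (-15 + 42)² = 27² = 729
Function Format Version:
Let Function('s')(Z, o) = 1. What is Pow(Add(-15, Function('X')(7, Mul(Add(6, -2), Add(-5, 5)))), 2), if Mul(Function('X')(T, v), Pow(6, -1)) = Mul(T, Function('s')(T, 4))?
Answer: 729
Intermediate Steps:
Function('X')(T, v) = Mul(6, T) (Function('X')(T, v) = Mul(6, Mul(T, 1)) = Mul(6, T))
Pow(Add(-15, Function('X')(7, Mul(Add(6, -2), Add(-5, 5)))), 2) = Pow(Add(-15, Mul(6, 7)), 2) = Pow(Add(-15, 42), 2) = Pow(27, 2) = 729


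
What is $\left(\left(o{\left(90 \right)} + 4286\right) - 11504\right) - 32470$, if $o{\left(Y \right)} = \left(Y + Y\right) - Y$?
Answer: $-39598$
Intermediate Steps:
$o{\left(Y \right)} = Y$ ($o{\left(Y \right)} = 2 Y - Y = Y$)
$\left(\left(o{\left(90 \right)} + 4286\right) - 11504\right) - 32470 = \left(\left(90 + 4286\right) - 11504\right) - 32470 = \left(4376 - 11504\right) - 32470 = -7128 - 32470 = -39598$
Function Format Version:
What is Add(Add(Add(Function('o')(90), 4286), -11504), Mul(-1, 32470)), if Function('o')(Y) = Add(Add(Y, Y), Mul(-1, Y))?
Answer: -39598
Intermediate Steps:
Function('o')(Y) = Y (Function('o')(Y) = Add(Mul(2, Y), Mul(-1, Y)) = Y)
Add(Add(Add(Function('o')(90), 4286), -11504), Mul(-1, 32470)) = Add(Add(Add(90, 4286), -11504), Mul(-1, 32470)) = Add(Add(4376, -11504), -32470) = Add(-7128, -32470) = -39598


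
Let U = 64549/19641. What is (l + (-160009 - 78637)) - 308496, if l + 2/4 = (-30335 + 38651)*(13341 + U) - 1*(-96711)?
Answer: 1447157450659/13094 ≈ 1.1052e+8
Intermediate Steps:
U = 64549/19641 (U = 64549*(1/19641) = 64549/19641 ≈ 3.2864)
l = 1454321728007/13094 (l = -1/2 + ((-30335 + 38651)*(13341 + 64549/19641) - 1*(-96711)) = -1/2 + (8316*(262095130/19641) + 96711) = -1/2 + (726527700360/6547 + 96711) = -1/2 + 727160867277/6547 = 1454321728007/13094 ≈ 1.1107e+8)
(l + (-160009 - 78637)) - 308496 = (1454321728007/13094 + (-160009 - 78637)) - 308496 = (1454321728007/13094 - 238646) - 308496 = 1451196897283/13094 - 308496 = 1447157450659/13094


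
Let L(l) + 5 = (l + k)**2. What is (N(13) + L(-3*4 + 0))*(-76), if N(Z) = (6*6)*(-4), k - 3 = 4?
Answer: 9424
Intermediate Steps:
k = 7 (k = 3 + 4 = 7)
N(Z) = -144 (N(Z) = 36*(-4) = -144)
L(l) = -5 + (7 + l)**2 (L(l) = -5 + (l + 7)**2 = -5 + (7 + l)**2)
(N(13) + L(-3*4 + 0))*(-76) = (-144 + (-5 + (7 + (-3*4 + 0))**2))*(-76) = (-144 + (-5 + (7 + (-12 + 0))**2))*(-76) = (-144 + (-5 + (7 - 12)**2))*(-76) = (-144 + (-5 + (-5)**2))*(-76) = (-144 + (-5 + 25))*(-76) = (-144 + 20)*(-76) = -124*(-76) = 9424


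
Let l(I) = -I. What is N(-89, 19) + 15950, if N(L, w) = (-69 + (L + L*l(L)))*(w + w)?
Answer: -291052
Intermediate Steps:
N(L, w) = 2*w*(-69 + L - L**2) (N(L, w) = (-69 + (L + L*(-L)))*(w + w) = (-69 + (L - L**2))*(2*w) = (-69 + L - L**2)*(2*w) = 2*w*(-69 + L - L**2))
N(-89, 19) + 15950 = 2*19*(-69 - 89 - 1*(-89)**2) + 15950 = 2*19*(-69 - 89 - 1*7921) + 15950 = 2*19*(-69 - 89 - 7921) + 15950 = 2*19*(-8079) + 15950 = -307002 + 15950 = -291052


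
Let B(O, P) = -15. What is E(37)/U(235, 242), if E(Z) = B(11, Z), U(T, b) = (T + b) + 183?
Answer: -1/44 ≈ -0.022727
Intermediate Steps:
U(T, b) = 183 + T + b
E(Z) = -15
E(37)/U(235, 242) = -15/(183 + 235 + 242) = -15/660 = -15*1/660 = -1/44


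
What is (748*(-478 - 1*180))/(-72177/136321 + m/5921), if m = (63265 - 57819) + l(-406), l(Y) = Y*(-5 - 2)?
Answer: -56752797741992/100352633 ≈ -5.6553e+5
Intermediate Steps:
l(Y) = -7*Y (l(Y) = Y*(-7) = -7*Y)
m = 8288 (m = (63265 - 57819) - 7*(-406) = 5446 + 2842 = 8288)
(748*(-478 - 1*180))/(-72177/136321 + m/5921) = (748*(-478 - 1*180))/(-72177/136321 + 8288/5921) = (748*(-478 - 180))/(-72177*1/136321 + 8288*(1/5921)) = (748*(-658))/(-72177/136321 + 8288/5921) = -492184/702468431/807156641 = -492184*807156641/702468431 = -56752797741992/100352633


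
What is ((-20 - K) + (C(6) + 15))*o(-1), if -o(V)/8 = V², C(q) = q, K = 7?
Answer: 48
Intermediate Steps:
o(V) = -8*V²
((-20 - K) + (C(6) + 15))*o(-1) = ((-20 - 1*7) + (6 + 15))*(-8*(-1)²) = ((-20 - 7) + 21)*(-8*1) = (-27 + 21)*(-8) = -6*(-8) = 48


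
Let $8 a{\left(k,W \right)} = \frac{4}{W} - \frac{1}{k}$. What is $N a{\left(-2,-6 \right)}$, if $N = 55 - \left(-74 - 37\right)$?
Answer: $- \frac{83}{24} \approx -3.4583$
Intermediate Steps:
$N = 166$ ($N = 55 - \left(-74 - 37\right) = 55 - -111 = 55 + 111 = 166$)
$a{\left(k,W \right)} = \frac{1}{2 W} - \frac{1}{8 k}$ ($a{\left(k,W \right)} = \frac{\frac{4}{W} - \frac{1}{k}}{8} = \frac{- \frac{1}{k} + \frac{4}{W}}{8} = \frac{1}{2 W} - \frac{1}{8 k}$)
$N a{\left(-2,-6 \right)} = 166 \frac{\left(-1\right) \left(-6\right) + 4 \left(-2\right)}{8 \left(-6\right) \left(-2\right)} = 166 \cdot \frac{1}{8} \left(- \frac{1}{6}\right) \left(- \frac{1}{2}\right) \left(6 - 8\right) = 166 \cdot \frac{1}{8} \left(- \frac{1}{6}\right) \left(- \frac{1}{2}\right) \left(-2\right) = 166 \left(- \frac{1}{48}\right) = - \frac{83}{24}$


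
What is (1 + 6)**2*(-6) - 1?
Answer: -295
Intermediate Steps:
(1 + 6)**2*(-6) - 1 = 7**2*(-6) - 1 = 49*(-6) - 1 = -294 - 1 = -295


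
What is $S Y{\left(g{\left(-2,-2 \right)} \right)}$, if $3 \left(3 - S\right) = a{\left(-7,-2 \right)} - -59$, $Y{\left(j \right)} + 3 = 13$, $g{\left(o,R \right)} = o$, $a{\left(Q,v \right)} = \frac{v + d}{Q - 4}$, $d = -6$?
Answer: $- \frac{1860}{11} \approx -169.09$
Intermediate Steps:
$a{\left(Q,v \right)} = \frac{-6 + v}{-4 + Q}$ ($a{\left(Q,v \right)} = \frac{v - 6}{Q - 4} = \frac{-6 + v}{-4 + Q}$)
$Y{\left(j \right)} = 10$ ($Y{\left(j \right)} = -3 + 13 = 10$)
$S = - \frac{186}{11}$ ($S = 3 - \frac{\frac{-6 - 2}{-4 - 7} - -59}{3} = 3 - \frac{\frac{1}{-11} \left(-8\right) + 59}{3} = 3 - \frac{\left(- \frac{1}{11}\right) \left(-8\right) + 59}{3} = 3 - \frac{\frac{8}{11} + 59}{3} = 3 - \frac{219}{11} = - \frac{186}{11} \approx -16.909$)
$S Y{\left(g{\left(-2,-2 \right)} \right)} = \left(- \frac{186}{11}\right) 10 = - \frac{1860}{11}$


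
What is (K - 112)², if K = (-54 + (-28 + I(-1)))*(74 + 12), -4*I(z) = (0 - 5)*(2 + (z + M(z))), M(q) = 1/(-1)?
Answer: 51322896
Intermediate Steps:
M(q) = -1
I(z) = 5/4 + 5*z/4 (I(z) = -(0 - 5)*(2 + (z - 1))/4 = -(-5)*(2 + (-1 + z))/4 = -(-5)*(1 + z)/4 = -(-5 - 5*z)/4 = 5/4 + 5*z/4)
K = -7052 (K = (-54 + (-28 + (5/4 + (5/4)*(-1))))*(74 + 12) = (-54 + (-28 + (5/4 - 5/4)))*86 = (-54 + (-28 + 0))*86 = (-54 - 28)*86 = -82*86 = -7052)
(K - 112)² = (-7052 - 112)² = (-7164)² = 51322896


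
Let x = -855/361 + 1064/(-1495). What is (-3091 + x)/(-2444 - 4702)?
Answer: 14647891/33830355 ≈ 0.43298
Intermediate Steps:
x = -87491/28405 (x = -855*1/361 + 1064*(-1/1495) = -45/19 - 1064/1495 = -87491/28405 ≈ -3.0801)
(-3091 + x)/(-2444 - 4702) = (-3091 - 87491/28405)/(-2444 - 4702) = -87887346/28405/(-7146) = -87887346/28405*(-1/7146) = 14647891/33830355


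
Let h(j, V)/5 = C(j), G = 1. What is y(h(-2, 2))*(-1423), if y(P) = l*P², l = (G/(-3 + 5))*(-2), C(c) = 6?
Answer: 1280700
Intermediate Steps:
h(j, V) = 30 (h(j, V) = 5*6 = 30)
l = -1 (l = (1/(-3 + 5))*(-2) = (1/2)*(-2) = (1*(½))*(-2) = (½)*(-2) = -1)
y(P) = -P²
y(h(-2, 2))*(-1423) = -1*30²*(-1423) = -1*900*(-1423) = -900*(-1423) = 1280700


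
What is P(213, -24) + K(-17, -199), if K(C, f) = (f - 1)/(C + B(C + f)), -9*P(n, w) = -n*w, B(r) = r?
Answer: -132144/233 ≈ -567.14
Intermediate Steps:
P(n, w) = n*w/9 (P(n, w) = -(-1)*n*w/9 = n*w/9)
K(C, f) = (-1 + f)/(f + 2*C) (K(C, f) = (f - 1)/(C + (C + f)) = (-1 + f)/(f + 2*C))
P(213, -24) + K(-17, -199) = (⅑)*213*(-24) + (-1 - 199)/(-199 + 2*(-17)) = -568 - 200/(-199 - 34) = -568 - 200/(-233) = -568 - 1/233*(-200) = -568 + 200/233 = -132144/233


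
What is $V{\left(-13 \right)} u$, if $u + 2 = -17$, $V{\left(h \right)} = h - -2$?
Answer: $209$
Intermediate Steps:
$V{\left(h \right)} = 2 + h$ ($V{\left(h \right)} = h + 2 = 2 + h$)
$u = -19$ ($u = -2 - 17 = -19$)
$V{\left(-13 \right)} u = \left(2 - 13\right) \left(-19\right) = \left(-11\right) \left(-19\right) = 209$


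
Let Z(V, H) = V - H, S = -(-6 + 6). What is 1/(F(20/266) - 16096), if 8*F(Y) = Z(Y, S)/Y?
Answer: -8/128767 ≈ -6.2128e-5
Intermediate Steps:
S = 0 (S = -1*0 = 0)
F(Y) = ⅛ (F(Y) = ((Y - 1*0)/Y)/8 = ((Y + 0)/Y)/8 = (Y/Y)/8 = (⅛)*1 = ⅛)
1/(F(20/266) - 16096) = 1/(⅛ - 16096) = 1/(-128767/8) = -8/128767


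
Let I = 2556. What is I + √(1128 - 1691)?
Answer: 2556 + I*√563 ≈ 2556.0 + 23.728*I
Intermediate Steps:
I + √(1128 - 1691) = 2556 + √(1128 - 1691) = 2556 + √(-563) = 2556 + I*√563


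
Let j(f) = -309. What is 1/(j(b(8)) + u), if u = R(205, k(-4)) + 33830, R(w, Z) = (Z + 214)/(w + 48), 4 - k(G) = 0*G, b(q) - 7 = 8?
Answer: 253/8481031 ≈ 2.9831e-5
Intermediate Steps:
b(q) = 15 (b(q) = 7 + 8 = 15)
k(G) = 4 (k(G) = 4 - 0*G = 4 - 1*0 = 4 + 0 = 4)
R(w, Z) = (214 + Z)/(48 + w)
u = 8559208/253 (u = (214 + 4)/(48 + 205) + 33830 = 218/253 + 33830 = 8559208/253 ≈ 33831.)
1/(j(b(8)) + u) = 1/(-309 + 8559208/253) = 1/(8481031/253) = 253/8481031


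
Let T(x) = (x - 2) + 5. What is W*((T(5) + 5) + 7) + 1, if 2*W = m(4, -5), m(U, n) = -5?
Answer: -49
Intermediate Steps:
W = -5/2 (W = (½)*(-5) = -5/2 ≈ -2.5000)
T(x) = 3 + x (T(x) = (-2 + x) + 5 = 3 + x)
W*((T(5) + 5) + 7) + 1 = -5*(((3 + 5) + 5) + 7)/2 + 1 = -5*((8 + 5) + 7)/2 + 1 = -5*(13 + 7)/2 + 1 = -5/2*20 + 1 = -50 + 1 = -49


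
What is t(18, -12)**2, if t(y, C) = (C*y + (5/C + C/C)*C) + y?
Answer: 42025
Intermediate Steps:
t(y, C) = y + C*y + C*(1 + 5/C) (t(y, C) = (C*y + (5/C + 1)*C) + y = (C*y + (1 + 5/C)*C) + y = (C*y + C*(1 + 5/C)) + y = y + C*y + C*(1 + 5/C))
t(18, -12)**2 = (5 - 12 + 18 - 12*18)**2 = (5 - 12 + 18 - 216)**2 = (-205)**2 = 42025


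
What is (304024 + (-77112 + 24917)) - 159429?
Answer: 92400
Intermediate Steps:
(304024 + (-77112 + 24917)) - 159429 = (304024 - 52195) - 159429 = 251829 - 159429 = 92400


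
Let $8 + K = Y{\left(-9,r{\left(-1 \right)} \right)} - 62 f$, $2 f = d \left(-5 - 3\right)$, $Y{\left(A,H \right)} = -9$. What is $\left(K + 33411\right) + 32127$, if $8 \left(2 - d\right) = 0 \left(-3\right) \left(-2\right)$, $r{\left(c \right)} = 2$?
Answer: $66017$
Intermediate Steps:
$d = 2$ ($d = 2 - \frac{0 \left(-3\right) \left(-2\right)}{8} = 2 - \frac{0 \left(-2\right)}{8} = 2 - 0 = 2 + 0 = 2$)
$f = -8$ ($f = \frac{2 \left(-5 - 3\right)}{2} = \frac{2 \left(-8\right)}{2} = \frac{1}{2} \left(-16\right) = -8$)
$K = 479$ ($K = -8 - -487 = -8 + \left(-9 + 496\right) = -8 + 487 = 479$)
$\left(K + 33411\right) + 32127 = \left(479 + 33411\right) + 32127 = 33890 + 32127 = 66017$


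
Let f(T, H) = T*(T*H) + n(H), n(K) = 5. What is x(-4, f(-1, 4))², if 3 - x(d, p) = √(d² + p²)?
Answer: (3 - √97)² ≈ 46.907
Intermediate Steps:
f(T, H) = 5 + H*T² (f(T, H) = T*(T*H) + 5 = T*(H*T) + 5 = H*T² + 5 = 5 + H*T²)
x(d, p) = 3 - √(d² + p²)
x(-4, f(-1, 4))² = (3 - √((-4)² + (5 + 4*(-1)²)²))² = (3 - √(16 + (5 + 4*1)²))² = (3 - √(16 + (5 + 4)²))² = (3 - √(16 + 9²))² = (3 - √(16 + 81))² = (3 - √97)²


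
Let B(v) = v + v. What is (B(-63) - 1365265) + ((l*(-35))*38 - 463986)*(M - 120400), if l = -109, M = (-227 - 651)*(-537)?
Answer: -112003416767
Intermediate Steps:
M = 471486 (M = -878*(-537) = 471486)
B(v) = 2*v
(B(-63) - 1365265) + ((l*(-35))*38 - 463986)*(M - 120400) = (2*(-63) - 1365265) + (-109*(-35)*38 - 463986)*(471486 - 120400) = (-126 - 1365265) + (3815*38 - 463986)*351086 = -1365391 + (144970 - 463986)*351086 = -1365391 - 319016*351086 = -1365391 - 112002051376 = -112003416767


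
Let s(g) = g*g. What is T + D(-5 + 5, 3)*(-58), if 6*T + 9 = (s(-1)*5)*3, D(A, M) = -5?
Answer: 291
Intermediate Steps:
s(g) = g**2
T = 1 (T = -3/2 + (((-1)**2*5)*3)/6 = -3/2 + ((1*5)*3)/6 = -3/2 + (5*3)/6 = -3/2 + (1/6)*15 = -3/2 + 5/2 = 1)
T + D(-5 + 5, 3)*(-58) = 1 - 5*(-58) = 1 + 290 = 291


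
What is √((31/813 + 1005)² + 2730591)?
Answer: √2472481875895/813 ≈ 1934.1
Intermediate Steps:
√((31/813 + 1005)² + 2730591) = √((817096/813)² + 2730591) = √(667645873216/660969 + 2730591) = √(2472481875895/660969) = √2472481875895/813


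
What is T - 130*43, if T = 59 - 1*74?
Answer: -5605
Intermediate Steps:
T = -15 (T = 59 - 74 = -15)
T - 130*43 = -15 - 130*43 = -15 - 5590 = -5605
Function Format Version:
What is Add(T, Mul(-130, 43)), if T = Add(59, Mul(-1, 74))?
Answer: -5605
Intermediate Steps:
T = -15 (T = Add(59, -74) = -15)
Add(T, Mul(-130, 43)) = Add(-15, Mul(-130, 43)) = Add(-15, -5590) = -5605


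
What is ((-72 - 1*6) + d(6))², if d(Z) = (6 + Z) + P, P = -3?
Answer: 4761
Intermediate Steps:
d(Z) = 3 + Z (d(Z) = (6 + Z) - 3 = 3 + Z)
((-72 - 1*6) + d(6))² = ((-72 - 1*6) + (3 + 6))² = ((-72 - 6) + 9)² = (-78 + 9)² = (-69)² = 4761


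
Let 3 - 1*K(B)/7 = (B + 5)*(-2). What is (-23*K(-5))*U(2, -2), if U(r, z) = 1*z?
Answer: 966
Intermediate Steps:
U(r, z) = z
K(B) = 91 + 14*B (K(B) = 21 - 7*(B + 5)*(-2) = 21 - 7*(5 + B)*(-2) = 21 - 7*(-10 - 2*B) = 21 + (70 + 14*B) = 91 + 14*B)
(-23*K(-5))*U(2, -2) = -23*(91 + 14*(-5))*(-2) = -23*(91 - 70)*(-2) = -23*21*(-2) = -483*(-2) = 966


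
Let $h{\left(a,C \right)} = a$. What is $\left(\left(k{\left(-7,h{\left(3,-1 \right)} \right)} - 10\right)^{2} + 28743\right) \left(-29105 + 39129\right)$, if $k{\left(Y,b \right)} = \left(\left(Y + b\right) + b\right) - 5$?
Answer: $290685976$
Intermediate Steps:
$k{\left(Y,b \right)} = -5 + Y + 2 b$ ($k{\left(Y,b \right)} = \left(Y + 2 b\right) - 5 = -5 + Y + 2 b$)
$\left(\left(k{\left(-7,h{\left(3,-1 \right)} \right)} - 10\right)^{2} + 28743\right) \left(-29105 + 39129\right) = \left(\left(\left(-5 - 7 + 2 \cdot 3\right) - 10\right)^{2} + 28743\right) \left(-29105 + 39129\right) = \left(\left(\left(-5 - 7 + 6\right) - 10\right)^{2} + 28743\right) 10024 = \left(\left(-6 - 10\right)^{2} + 28743\right) 10024 = \left(\left(-16\right)^{2} + 28743\right) 10024 = \left(256 + 28743\right) 10024 = 28999 \cdot 10024 = 290685976$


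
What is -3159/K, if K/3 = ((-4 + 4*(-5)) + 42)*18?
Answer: -13/4 ≈ -3.2500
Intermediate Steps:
K = 972 (K = 3*(((-4 + 4*(-5)) + 42)*18) = 3*(((-4 - 20) + 42)*18) = 3*((-24 + 42)*18) = 3*(18*18) = 3*324 = 972)
-3159/K = -3159/972 = -3159*1/972 = -13/4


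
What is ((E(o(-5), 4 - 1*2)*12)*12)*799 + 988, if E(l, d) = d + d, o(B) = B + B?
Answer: 461212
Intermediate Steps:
o(B) = 2*B
E(l, d) = 2*d
((E(o(-5), 4 - 1*2)*12)*12)*799 + 988 = (((2*(4 - 1*2))*12)*12)*799 + 988 = (((2*(4 - 2))*12)*12)*799 + 988 = (((2*2)*12)*12)*799 + 988 = ((4*12)*12)*799 + 988 = (48*12)*799 + 988 = 576*799 + 988 = 460224 + 988 = 461212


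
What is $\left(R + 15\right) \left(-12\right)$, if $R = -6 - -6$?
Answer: $-180$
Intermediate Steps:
$R = 0$ ($R = -6 + 6 = 0$)
$\left(R + 15\right) \left(-12\right) = \left(0 + 15\right) \left(-12\right) = 15 \left(-12\right) = -180$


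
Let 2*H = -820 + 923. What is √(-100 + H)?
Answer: I*√194/2 ≈ 6.9642*I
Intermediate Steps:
H = 103/2 (H = (-820 + 923)/2 = (½)*103 = 103/2 ≈ 51.500)
√(-100 + H) = √(-100 + 103/2) = √(-97/2) = I*√194/2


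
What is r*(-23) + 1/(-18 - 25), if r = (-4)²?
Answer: -15825/43 ≈ -368.02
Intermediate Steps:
r = 16
r*(-23) + 1/(-18 - 25) = 16*(-23) + 1/(-18 - 25) = -368 + 1/(-43) = -368 - 1/43 = -15825/43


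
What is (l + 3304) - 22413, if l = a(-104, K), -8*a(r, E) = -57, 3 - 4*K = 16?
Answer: -152815/8 ≈ -19102.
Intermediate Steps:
K = -13/4 (K = ¾ - ¼*16 = ¾ - 4 = -13/4 ≈ -3.2500)
a(r, E) = 57/8 (a(r, E) = -⅛*(-57) = 57/8)
l = 57/8 ≈ 7.1250
(l + 3304) - 22413 = (57/8 + 3304) - 22413 = 26489/8 - 22413 = -152815/8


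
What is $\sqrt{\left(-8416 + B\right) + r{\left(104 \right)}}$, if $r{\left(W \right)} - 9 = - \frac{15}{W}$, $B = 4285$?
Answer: $\frac{11 i \sqrt{92118}}{52} \approx 64.204 i$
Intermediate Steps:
$r{\left(W \right)} = 9 - \frac{15}{W}$
$\sqrt{\left(-8416 + B\right) + r{\left(104 \right)}} = \sqrt{\left(-8416 + 4285\right) + \left(9 - \frac{15}{104}\right)} = \sqrt{-4131 + \left(9 - \frac{15}{104}\right)} = \sqrt{-4131 + \frac{921}{104}} = \sqrt{- \frac{428703}{104}} = \frac{11 i \sqrt{92118}}{52}$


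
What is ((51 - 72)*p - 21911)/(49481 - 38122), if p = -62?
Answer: -557/307 ≈ -1.8143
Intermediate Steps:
((51 - 72)*p - 21911)/(49481 - 38122) = ((51 - 72)*(-62) - 21911)/(49481 - 38122) = (-21*(-62) - 21911)/11359 = (1302 - 21911)*(1/11359) = -20609*1/11359 = -557/307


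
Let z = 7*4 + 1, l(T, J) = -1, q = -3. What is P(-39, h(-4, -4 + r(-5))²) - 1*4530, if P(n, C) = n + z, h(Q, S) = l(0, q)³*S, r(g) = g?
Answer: -4540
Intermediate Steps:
z = 29 (z = 28 + 1 = 29)
h(Q, S) = -S (h(Q, S) = (-1)³*S = -S)
P(n, C) = 29 + n (P(n, C) = n + 29 = 29 + n)
P(-39, h(-4, -4 + r(-5))²) - 1*4530 = (29 - 39) - 1*4530 = -10 - 4530 = -4540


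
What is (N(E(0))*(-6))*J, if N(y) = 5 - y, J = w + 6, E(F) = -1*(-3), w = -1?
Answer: -60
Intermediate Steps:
E(F) = 3
J = 5 (J = -1 + 6 = 5)
(N(E(0))*(-6))*J = ((5 - 1*3)*(-6))*5 = ((5 - 3)*(-6))*5 = (2*(-6))*5 = -12*5 = -60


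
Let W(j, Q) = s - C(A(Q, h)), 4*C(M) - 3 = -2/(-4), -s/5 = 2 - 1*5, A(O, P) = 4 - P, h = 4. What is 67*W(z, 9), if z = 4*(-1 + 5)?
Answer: 7571/8 ≈ 946.38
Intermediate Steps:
s = 15 (s = -5*(2 - 1*5) = -5*(2 - 5) = -5*(-3) = 15)
z = 16 (z = 4*4 = 16)
C(M) = 7/8 (C(M) = ¾ + (-2/(-4))/4 = ¾ + (-2*(-¼))/4 = ¾ + (¼)*(½) = ¾ + ⅛ = 7/8)
W(j, Q) = 113/8 (W(j, Q) = 15 - 1*7/8 = 15 - 7/8 = 113/8)
67*W(z, 9) = 67*(113/8) = 7571/8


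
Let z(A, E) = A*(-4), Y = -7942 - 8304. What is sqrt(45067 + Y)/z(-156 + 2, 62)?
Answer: sqrt(28821)/616 ≈ 0.27560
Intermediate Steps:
Y = -16246
z(A, E) = -4*A
sqrt(45067 + Y)/z(-156 + 2, 62) = sqrt(45067 - 16246)/((-4*(-156 + 2))) = sqrt(28821)/((-4*(-154))) = sqrt(28821)/616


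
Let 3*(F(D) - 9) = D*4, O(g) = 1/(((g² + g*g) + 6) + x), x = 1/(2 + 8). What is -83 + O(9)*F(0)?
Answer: -139433/1681 ≈ -82.946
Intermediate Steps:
x = ⅒ (x = 1/10 = ⅒ ≈ 0.10000)
O(g) = 1/(61/10 + 2*g²) (O(g) = 1/(((g² + g*g) + 6) + ⅒) = 1/(((g² + g²) + 6) + ⅒) = 1/((2*g² + 6) + ⅒) = 1/((6 + 2*g²) + ⅒) = 1/(61/10 + 2*g²))
F(D) = 9 + 4*D/3 (F(D) = 9 + (D*4)/3 = 9 + (4*D)/3 = 9 + 4*D/3)
-83 + O(9)*F(0) = -83 + (10/(61 + 20*9²))*(9 + (4/3)*0) = -83 + (10/(61 + 20*81))*(9 + 0) = -83 + (10/(61 + 1620))*9 = -83 + (10/1681)*9 = -83 + 90/1681 = -139433/1681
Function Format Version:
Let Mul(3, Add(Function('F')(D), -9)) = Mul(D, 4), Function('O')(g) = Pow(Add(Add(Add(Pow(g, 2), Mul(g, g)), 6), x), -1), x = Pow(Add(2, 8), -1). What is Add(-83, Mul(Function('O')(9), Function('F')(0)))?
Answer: Rational(-139433, 1681) ≈ -82.946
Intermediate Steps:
x = Rational(1, 10) (x = Pow(10, -1) = Rational(1, 10) ≈ 0.10000)
Function('O')(g) = Pow(Add(Rational(61, 10), Mul(2, Pow(g, 2))), -1) (Function('O')(g) = Pow(Add(Add(Add(Pow(g, 2), Mul(g, g)), 6), Rational(1, 10)), -1) = Pow(Add(Add(Add(Pow(g, 2), Pow(g, 2)), 6), Rational(1, 10)), -1) = Pow(Add(Add(Mul(2, Pow(g, 2)), 6), Rational(1, 10)), -1) = Pow(Add(Add(6, Mul(2, Pow(g, 2))), Rational(1, 10)), -1) = Pow(Add(Rational(61, 10), Mul(2, Pow(g, 2))), -1))
Function('F')(D) = Add(9, Mul(Rational(4, 3), D)) (Function('F')(D) = Add(9, Mul(Rational(1, 3), Mul(D, 4))) = Add(9, Mul(Rational(1, 3), Mul(4, D))) = Add(9, Mul(Rational(4, 3), D)))
Add(-83, Mul(Function('O')(9), Function('F')(0))) = Add(-83, Mul(Mul(10, Pow(Add(61, Mul(20, Pow(9, 2))), -1)), Add(9, Mul(Rational(4, 3), 0)))) = Add(-83, Mul(Mul(10, Pow(Add(61, Mul(20, 81)), -1)), Add(9, 0))) = Add(-83, Mul(Mul(10, Pow(Add(61, 1620), -1)), 9)) = Add(-83, Mul(Mul(10, Pow(1681, -1)), 9)) = Add(-83, Mul(Mul(10, Rational(1, 1681)), 9)) = Add(-83, Mul(Rational(10, 1681), 9)) = Add(-83, Rational(90, 1681)) = Rational(-139433, 1681)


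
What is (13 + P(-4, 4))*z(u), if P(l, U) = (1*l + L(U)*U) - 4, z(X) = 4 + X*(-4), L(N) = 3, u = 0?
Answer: 68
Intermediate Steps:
z(X) = 4 - 4*X
P(l, U) = -4 + l + 3*U (P(l, U) = (1*l + 3*U) - 4 = (l + 3*U) - 4 = -4 + l + 3*U)
(13 + P(-4, 4))*z(u) = (13 + (-4 - 4 + 3*4))*(4 - 4*0) = (13 + (-4 - 4 + 12))*(4 + 0) = (13 + 4)*4 = 17*4 = 68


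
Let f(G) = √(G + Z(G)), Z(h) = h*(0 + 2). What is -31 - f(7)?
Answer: -31 - √21 ≈ -35.583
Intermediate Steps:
Z(h) = 2*h (Z(h) = h*2 = 2*h)
f(G) = √3*√G (f(G) = √(G + 2*G) = √(3*G) = √3*√G)
-31 - f(7) = -31 - √3*√7 = -31 - √21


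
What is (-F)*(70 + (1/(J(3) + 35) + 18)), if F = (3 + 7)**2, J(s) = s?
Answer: -167250/19 ≈ -8802.6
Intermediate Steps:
F = 100 (F = 10**2 = 100)
(-F)*(70 + (1/(J(3) + 35) + 18)) = (-1*100)*(70 + (1/(3 + 35) + 18)) = -100*(70 + (1/38 + 18)) = -100*(70 + 685/38) = -100*3345/38 = -167250/19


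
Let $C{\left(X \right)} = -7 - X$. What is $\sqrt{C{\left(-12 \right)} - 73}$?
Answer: $2 i \sqrt{17} \approx 8.2462 i$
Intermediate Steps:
$\sqrt{C{\left(-12 \right)} - 73} = \sqrt{\left(-7 - -12\right) - 73} = \sqrt{\left(-7 + 12\right) - 73} = \sqrt{5 - 73} = \sqrt{-68} = 2 i \sqrt{17}$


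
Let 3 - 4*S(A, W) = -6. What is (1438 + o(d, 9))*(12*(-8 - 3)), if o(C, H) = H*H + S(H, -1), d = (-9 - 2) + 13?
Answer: -200805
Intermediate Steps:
S(A, W) = 9/4 (S(A, W) = ¾ - ¼*(-6) = ¾ + 3/2 = 9/4)
d = 2 (d = -11 + 13 = 2)
o(C, H) = 9/4 + H² (o(C, H) = H*H + 9/4 = H² + 9/4 = 9/4 + H²)
(1438 + o(d, 9))*(12*(-8 - 3)) = (1438 + (9/4 + 9²))*(12*(-8 - 3)) = (1438 + (9/4 + 81))*(12*(-11)) = (1438 + 333/4)*(-132) = (6085/4)*(-132) = -200805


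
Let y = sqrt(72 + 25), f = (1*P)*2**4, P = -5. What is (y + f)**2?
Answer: (80 - sqrt(97))**2 ≈ 4921.2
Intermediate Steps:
f = -80 (f = (1*(-5))*2**4 = -5*16 = -80)
y = sqrt(97) ≈ 9.8489
(y + f)**2 = (sqrt(97) - 80)**2 = (-80 + sqrt(97))**2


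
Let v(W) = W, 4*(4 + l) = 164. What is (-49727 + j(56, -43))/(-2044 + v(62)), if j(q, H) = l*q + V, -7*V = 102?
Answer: 333687/13874 ≈ 24.051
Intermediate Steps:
l = 37 (l = -4 + (¼)*164 = -4 + 41 = 37)
V = -102/7 (V = -⅐*102 = -102/7 ≈ -14.571)
j(q, H) = -102/7 + 37*q (j(q, H) = 37*q - 102/7 = -102/7 + 37*q)
(-49727 + j(56, -43))/(-2044 + v(62)) = (-49727 + (-102/7 + 37*56))/(-2044 + 62) = (-49727 + (-102/7 + 2072))/(-1982) = (-49727 + 14402/7)*(-1/1982) = -333687/7*(-1/1982) = 333687/13874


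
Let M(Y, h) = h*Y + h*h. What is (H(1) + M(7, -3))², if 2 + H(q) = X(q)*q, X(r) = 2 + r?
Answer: 121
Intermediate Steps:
H(q) = -2 + q*(2 + q) (H(q) = -2 + (2 + q)*q = -2 + q*(2 + q))
M(Y, h) = h² + Y*h (M(Y, h) = Y*h + h² = h² + Y*h)
(H(1) + M(7, -3))² = ((-2 + 1*(2 + 1)) - 3*(7 - 3))² = ((-2 + 1*3) - 3*4)² = ((-2 + 3) - 12)² = (1 - 12)² = (-11)² = 121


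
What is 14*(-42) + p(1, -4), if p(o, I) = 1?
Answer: -587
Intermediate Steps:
14*(-42) + p(1, -4) = 14*(-42) + 1 = -588 + 1 = -587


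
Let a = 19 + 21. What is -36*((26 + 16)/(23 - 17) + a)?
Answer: -1692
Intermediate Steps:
a = 40
-36*((26 + 16)/(23 - 17) + a) = -36*((26 + 16)/(23 - 17) + 40) = -36*(42/6 + 40) = -36*(42*(1/6) + 40) = -36*(7 + 40) = -36*47 = -1692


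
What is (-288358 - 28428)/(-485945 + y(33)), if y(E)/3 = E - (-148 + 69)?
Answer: 316786/485609 ≈ 0.65235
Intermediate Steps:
y(E) = 237 + 3*E (y(E) = 3*(E - (-148 + 69)) = 3*(E - 1*(-79)) = 3*(E + 79) = 3*(79 + E) = 237 + 3*E)
(-288358 - 28428)/(-485945 + y(33)) = (-288358 - 28428)/(-485945 + (237 + 3*33)) = -316786/(-485945 + (237 + 99)) = -316786/(-485945 + 336) = -316786/(-485609) = -316786*(-1/485609) = 316786/485609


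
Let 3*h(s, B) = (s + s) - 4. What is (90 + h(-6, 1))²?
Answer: 64516/9 ≈ 7168.4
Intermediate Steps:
h(s, B) = -4/3 + 2*s/3 (h(s, B) = ((s + s) - 4)/3 = (2*s - 4)/3 = (-4 + 2*s)/3 = -4/3 + 2*s/3)
(90 + h(-6, 1))² = (90 + (-4/3 + (⅔)*(-6)))² = (90 + (-4/3 - 4))² = (90 - 16/3)² = (254/3)² = 64516/9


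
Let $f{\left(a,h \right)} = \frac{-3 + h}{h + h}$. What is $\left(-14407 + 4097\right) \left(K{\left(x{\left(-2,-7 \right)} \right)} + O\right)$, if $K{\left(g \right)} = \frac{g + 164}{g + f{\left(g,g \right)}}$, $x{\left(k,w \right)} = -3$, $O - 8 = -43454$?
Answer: $448758215$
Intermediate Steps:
$O = -43446$ ($O = 8 - 43454 = -43446$)
$f{\left(a,h \right)} = \frac{-3 + h}{2 h}$
$K{\left(g \right)} = \frac{164 + g}{g + \frac{-3 + g}{2 g}}$ ($K{\left(g \right)} = \frac{g + 164}{g + \frac{-3 + g}{2 g}} = \frac{164 + g}{g + \frac{-3 + g}{2 g}}$)
$\left(-14407 + 4097\right) \left(K{\left(x{\left(-2,-7 \right)} \right)} + O\right) = \left(-14407 + 4097\right) \left(2 \left(-3\right) \frac{1}{-3 - 3 + 2 \left(-3\right)^{2}} \left(164 - 3\right) - 43446\right) = - 10310 \left(2 \left(-3\right) \frac{1}{-3 - 3 + 2 \cdot 9} \cdot 161 - 43446\right) = - 10310 \left(2 \left(-3\right) \frac{1}{-3 - 3 + 18} \cdot 161 - 43446\right) = - 10310 \left(2 \left(-3\right) \frac{1}{12} \cdot 161 - 43446\right) = - 10310 \left(- \frac{161}{2} - 43446\right) = \left(-10310\right) \left(- \frac{87053}{2}\right) = 448758215$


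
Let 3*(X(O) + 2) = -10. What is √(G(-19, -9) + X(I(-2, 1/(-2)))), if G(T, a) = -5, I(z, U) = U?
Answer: I*√93/3 ≈ 3.2146*I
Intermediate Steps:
X(O) = -16/3 (X(O) = -2 + (⅓)*(-10) = -2 - 10/3 = -16/3)
√(G(-19, -9) + X(I(-2, 1/(-2)))) = √(-5 - 16/3) = √(-31/3) = I*√93/3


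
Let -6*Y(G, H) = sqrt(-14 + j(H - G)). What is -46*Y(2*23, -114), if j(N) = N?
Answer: 23*I*sqrt(174)/3 ≈ 101.13*I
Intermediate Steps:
Y(G, H) = -sqrt(-14 + H - G)/6 (Y(G, H) = -sqrt(-14 + (H - G))/6 = -sqrt(-14 + H - G)/6)
-46*Y(2*23, -114) = -(-23)*sqrt(-14 - 114 - 2*23)/3 = -(-23)*sqrt(-14 - 114 - 1*46)/3 = -(-23)*sqrt(-14 - 114 - 46)/3 = -(-23)*sqrt(-174)/3 = -(-23)*I*sqrt(174)/3 = 23*I*sqrt(174)/3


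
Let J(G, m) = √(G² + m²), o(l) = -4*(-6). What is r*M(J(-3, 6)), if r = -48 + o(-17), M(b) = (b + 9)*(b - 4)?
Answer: -216 - 360*√5 ≈ -1021.0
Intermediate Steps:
o(l) = 24
M(b) = (-4 + b)*(9 + b) (M(b) = (9 + b)*(-4 + b) = (-4 + b)*(9 + b))
r = -24 (r = -48 + 24 = -24)
r*M(J(-3, 6)) = -24*(-36 + (√((-3)² + 6²))² + 5*√((-3)² + 6²)) = -24*(-36 + (√(9 + 36))² + 5*√(9 + 36)) = -24*(-36 + (√45)² + 5*√45) = -24*(-36 + (3*√5)² + 5*(3*√5)) = -24*(-36 + 45 + 15*√5) = -24*(9 + 15*√5) = -216 - 360*√5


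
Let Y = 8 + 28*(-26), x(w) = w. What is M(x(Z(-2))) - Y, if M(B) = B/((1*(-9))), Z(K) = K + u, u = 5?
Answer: 2159/3 ≈ 719.67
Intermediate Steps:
Z(K) = 5 + K (Z(K) = K + 5 = 5 + K)
Y = -720 (Y = 8 - 728 = -720)
M(B) = -B/9 (M(B) = B/(-9) = B*(-⅑) = -B/9)
M(x(Z(-2))) - Y = -(5 - 2)/9 - 1*(-720) = -⅑*3 + 720 = -⅓ + 720 = 2159/3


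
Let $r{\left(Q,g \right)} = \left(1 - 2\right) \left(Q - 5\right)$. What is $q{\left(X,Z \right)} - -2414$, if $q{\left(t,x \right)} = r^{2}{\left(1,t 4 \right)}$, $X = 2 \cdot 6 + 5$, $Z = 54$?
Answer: $2430$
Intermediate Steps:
$r{\left(Q,g \right)} = 5 - Q$ ($r{\left(Q,g \right)} = - (-5 + Q) = 5 - Q$)
$X = 17$ ($X = 12 + 5 = 17$)
$q{\left(t,x \right)} = 16$ ($q{\left(t,x \right)} = \left(5 - 1\right)^{2} = 4^{2} = 16$)
$q{\left(X,Z \right)} - -2414 = 16 - -2414 = 16 + 2414 = 2430$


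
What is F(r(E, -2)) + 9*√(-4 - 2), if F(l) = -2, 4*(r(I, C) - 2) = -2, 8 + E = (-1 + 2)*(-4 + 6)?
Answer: -2 + 9*I*√6 ≈ -2.0 + 22.045*I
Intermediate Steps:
E = -6 (E = -8 + (-1 + 2)*(-4 + 6) = -8 + 1*2 = -8 + 2 = -6)
r(I, C) = 3/2 (r(I, C) = 2 + (¼)*(-2) = 2 - ½ = 3/2)
F(r(E, -2)) + 9*√(-4 - 2) = -2 + 9*√(-4 - 2) = -2 + 9*√(-6) = -2 + 9*(I*√6) = -2 + 9*I*√6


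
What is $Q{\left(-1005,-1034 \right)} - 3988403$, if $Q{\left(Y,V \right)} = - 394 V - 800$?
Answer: $-3581807$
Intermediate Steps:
$Q{\left(Y,V \right)} = -800 - 394 V$
$Q{\left(-1005,-1034 \right)} - 3988403 = \left(-800 - -407396\right) - 3988403 = \left(-800 + 407396\right) - 3988403 = 406596 - 3988403 = -3581807$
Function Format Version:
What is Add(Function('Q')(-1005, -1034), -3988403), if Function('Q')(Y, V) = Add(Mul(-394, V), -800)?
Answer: -3581807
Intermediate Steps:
Function('Q')(Y, V) = Add(-800, Mul(-394, V))
Add(Function('Q')(-1005, -1034), -3988403) = Add(Add(-800, Mul(-394, -1034)), -3988403) = Add(Add(-800, 407396), -3988403) = Add(406596, -3988403) = -3581807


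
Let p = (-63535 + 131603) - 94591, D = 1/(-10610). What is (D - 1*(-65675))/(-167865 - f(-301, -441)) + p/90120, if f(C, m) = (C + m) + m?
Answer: -1828374912639/2656281022040 ≈ -0.68832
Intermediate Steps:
f(C, m) = C + 2*m
D = -1/10610 ≈ -9.4251e-5
p = -26523 (p = 68068 - 94591 = -26523)
(D - 1*(-65675))/(-167865 - f(-301, -441)) + p/90120 = (-1/10610 - 1*(-65675))/(-167865 - (-301 + 2*(-441))) - 26523/90120 = (-1/10610 + 65675)/(-167865 - (-301 - 882)) - 26523*1/90120 = 696811749/(10610*(-167865 - 1*(-1183))) - 8841/30040 = 696811749/(10610*(-167865 + 1183)) - 8841/30040 = (696811749/10610)/(-166682) - 8841/30040 = (696811749/10610)*(-1/166682) - 8841/30040 = -696811749/1768496020 - 8841/30040 = -1828374912639/2656281022040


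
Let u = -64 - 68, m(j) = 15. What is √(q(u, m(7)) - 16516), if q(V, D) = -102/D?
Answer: 7*I*√8430/5 ≈ 128.54*I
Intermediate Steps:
u = -132
√(q(u, m(7)) - 16516) = √(-102/15 - 16516) = √(-102*1/15 - 16516) = √(-34/5 - 16516) = √(-82614/5) = 7*I*√8430/5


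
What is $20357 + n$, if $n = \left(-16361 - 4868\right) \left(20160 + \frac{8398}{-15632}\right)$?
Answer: $- \frac{3344817167357}{7816} \approx -4.2794 \cdot 10^{8}$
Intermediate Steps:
$n = - \frac{3344976277669}{7816}$ ($n = - 21229 \left(20160 + 8398 \left(- \frac{1}{15632}\right)\right) = - 21229 \left(20160 - \frac{4199}{7816}\right) = \left(-21229\right) \frac{157566361}{7816} = - \frac{3344976277669}{7816} \approx -4.2797 \cdot 10^{8}$)
$20357 + n = 20357 - \frac{3344976277669}{7816} = - \frac{3344817167357}{7816}$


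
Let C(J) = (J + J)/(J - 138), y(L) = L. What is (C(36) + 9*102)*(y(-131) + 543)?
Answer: 6424728/17 ≈ 3.7793e+5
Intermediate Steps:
C(J) = 2*J/(-138 + J) (C(J) = (2*J)/(-138 + J) = 2*J/(-138 + J))
(C(36) + 9*102)*(y(-131) + 543) = (2*36/(-138 + 36) + 9*102)*(-131 + 543) = (2*36/(-102) + 918)*412 = (2*36*(-1/102) + 918)*412 = (-12/17 + 918)*412 = (15594/17)*412 = 6424728/17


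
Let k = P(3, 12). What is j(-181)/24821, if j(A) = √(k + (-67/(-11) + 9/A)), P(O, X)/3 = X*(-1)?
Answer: 16*I*√463903/49418611 ≈ 0.00022052*I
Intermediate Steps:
P(O, X) = -3*X (P(O, X) = 3*(X*(-1)) = 3*(-X) = -3*X)
k = -36 (k = -3*12 = -36)
j(A) = √(-329/11 + 9/A) (j(A) = √(-36 + (-67/(-11) + 9/A)) = √(-36 + (-67*(-1/11) + 9/A)) = √(-36 + (67/11 + 9/A)) = √(-329/11 + 9/A))
j(-181)/24821 = (√(-3619 + 1089/(-181))/11)/24821 = (√(-3619 + 1089*(-1/181))/11)*(1/24821) = (√(-3619 - 1089/181)/11)*(1/24821) = (√(-656128/181)/11)*(1/24821) = ((16*I*√463903/181)/11)*(1/24821) = (16*I*√463903/1991)*(1/24821) = 16*I*√463903/49418611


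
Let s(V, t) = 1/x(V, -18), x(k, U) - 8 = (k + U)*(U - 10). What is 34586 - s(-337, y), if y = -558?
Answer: 344061527/9948 ≈ 34586.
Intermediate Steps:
x(k, U) = 8 + (-10 + U)*(U + k) (x(k, U) = 8 + (k + U)*(U - 10) = 8 + (U + k)*(-10 + U) = 8 + (-10 + U)*(U + k))
s(V, t) = 1/(512 - 28*V) (s(V, t) = 1/(8 + (-18)**2 - 10*(-18) - 10*V - 18*V) = 1/(8 + 324 + 180 - 10*V - 18*V) = 1/(512 - 28*V))
34586 - s(-337, y) = 34586 - (-1)/(-512 + 28*(-337)) = 34586 - (-1)/(-512 - 9436) = 34586 - (-1)/(-9948) = 34586 - (-1)*(-1)/9948 = 34586 - 1*1/9948 = 34586 - 1/9948 = 344061527/9948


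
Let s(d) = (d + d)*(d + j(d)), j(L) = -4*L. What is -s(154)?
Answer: 142296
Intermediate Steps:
s(d) = -6*d**2 (s(d) = (d + d)*(d - 4*d) = (2*d)*(-3*d) = -6*d**2)
-s(154) = -(-6)*154**2 = -(-6)*23716 = -1*(-142296) = 142296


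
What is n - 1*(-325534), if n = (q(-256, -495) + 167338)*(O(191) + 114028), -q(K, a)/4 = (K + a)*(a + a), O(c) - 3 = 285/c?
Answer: -61128743147138/191 ≈ -3.2005e+11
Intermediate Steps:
O(c) = 3 + 285/c
q(K, a) = -8*a*(K + a) (q(K, a) = -4*(K + a)*(a + a) = -4*(K + a)*2*a = -8*a*(K + a))
n = -61128805324132/191 (n = (-8*(-495)*(-256 - 495) + 167338)*((3 + 285/191) + 114028) = (-8*(-495)*(-751) + 167338)*((3 + 285*(1/191)) + 114028) = (-2973960 + 167338)*((3 + 285/191) + 114028) = -2806622*(858/191 + 114028) = -2806622*21780206/191 = -61128805324132/191 ≈ -3.2005e+11)
n - 1*(-325534) = -61128805324132/191 - 1*(-325534) = -61128805324132/191 + 325534 = -61128743147138/191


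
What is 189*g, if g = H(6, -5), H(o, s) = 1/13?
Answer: 189/13 ≈ 14.538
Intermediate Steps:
H(o, s) = 1/13
g = 1/13 ≈ 0.076923
189*g = 189*(1/13) = 189/13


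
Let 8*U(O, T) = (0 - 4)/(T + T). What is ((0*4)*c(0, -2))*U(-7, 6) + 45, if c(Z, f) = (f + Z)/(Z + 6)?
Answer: 45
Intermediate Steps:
U(O, T) = -1/(4*T) (U(O, T) = ((0 - 4)/(T + T))/8 = (-4*1/(2*T))/8 = (-2/T)/8 = -1/(4*T))
c(Z, f) = (Z + f)/(6 + Z)
((0*4)*c(0, -2))*U(-7, 6) + 45 = ((0*4)*((0 - 2)/(6 + 0)))*(-¼/6) + 45 = (0*(-2/6))*(-¼*⅙) + 45 = (0*((⅙)*(-2)))*(-1/24) + 45 = (0*(-⅓))*(-1/24) + 45 = 0*(-1/24) + 45 = 0 + 45 = 45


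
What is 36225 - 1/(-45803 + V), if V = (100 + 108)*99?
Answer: 913268476/25211 ≈ 36225.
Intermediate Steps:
V = 20592 (V = 208*99 = 20592)
36225 - 1/(-45803 + V) = 36225 - 1/(-45803 + 20592) = 36225 - 1/(-25211) = 36225 - 1*(-1/25211) = 36225 + 1/25211 = 913268476/25211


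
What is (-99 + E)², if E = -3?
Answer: 10404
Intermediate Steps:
(-99 + E)² = (-99 - 3)² = (-102)² = 10404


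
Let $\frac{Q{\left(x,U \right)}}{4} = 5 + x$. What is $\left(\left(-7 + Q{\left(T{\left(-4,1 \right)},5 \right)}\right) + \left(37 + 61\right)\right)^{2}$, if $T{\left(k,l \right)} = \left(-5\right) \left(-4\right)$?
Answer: $36481$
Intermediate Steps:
$T{\left(k,l \right)} = 20$
$Q{\left(x,U \right)} = 20 + 4 x$ ($Q{\left(x,U \right)} = 4 \left(5 + x\right) = 20 + 4 x$)
$\left(\left(-7 + Q{\left(T{\left(-4,1 \right)},5 \right)}\right) + \left(37 + 61\right)\right)^{2} = \left(\left(-7 + \left(20 + 4 \cdot 20\right)\right) + \left(37 + 61\right)\right)^{2} = \left(\left(-7 + \left(20 + 80\right)\right) + 98\right)^{2} = \left(\left(-7 + 100\right) + 98\right)^{2} = \left(93 + 98\right)^{2} = 191^{2} = 36481$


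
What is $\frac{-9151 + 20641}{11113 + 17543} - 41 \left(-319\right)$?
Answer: $\frac{62467219}{4776} \approx 13079.0$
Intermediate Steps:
$\frac{-9151 + 20641}{11113 + 17543} - 41 \left(-319\right) = \frac{11490}{28656} - -13079 = 11490 \cdot \frac{1}{28656} + 13079 = \frac{1915}{4776} + 13079 = \frac{62467219}{4776}$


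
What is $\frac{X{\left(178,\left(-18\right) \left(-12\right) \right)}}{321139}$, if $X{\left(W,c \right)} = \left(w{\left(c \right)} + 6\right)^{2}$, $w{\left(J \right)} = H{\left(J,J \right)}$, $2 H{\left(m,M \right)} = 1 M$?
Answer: $\frac{12996}{321139} \approx 0.040468$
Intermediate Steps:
$H{\left(m,M \right)} = \frac{M}{2}$ ($H{\left(m,M \right)} = \frac{1 M}{2} = \frac{M}{2}$)
$w{\left(J \right)} = \frac{J}{2}$
$X{\left(W,c \right)} = \left(6 + \frac{c}{2}\right)^{2}$ ($X{\left(W,c \right)} = \left(\frac{c}{2} + 6\right)^{2} = \left(6 + \frac{c}{2}\right)^{2}$)
$\frac{X{\left(178,\left(-18\right) \left(-12\right) \right)}}{321139} = \frac{\frac{1}{4} \left(12 - -216\right)^{2}}{321139} = \frac{\left(12 + 216\right)^{2}}{4} \cdot \frac{1}{321139} = \frac{228^{2}}{4} \cdot \frac{1}{321139} = \frac{1}{4} \cdot 51984 \cdot \frac{1}{321139} = 12996 \cdot \frac{1}{321139} = \frac{12996}{321139}$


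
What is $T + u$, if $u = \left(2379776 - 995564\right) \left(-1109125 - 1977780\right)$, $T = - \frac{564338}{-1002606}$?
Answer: $- \frac{2142033100949567411}{501303} \approx -4.2729 \cdot 10^{12}$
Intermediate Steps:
$T = \frac{282169}{501303}$ ($T = \left(-564338\right) \left(- \frac{1}{1002606}\right) = \frac{282169}{501303} \approx 0.56287$)
$u = -4272930943860$ ($u = 1384212 \left(-3086905\right) = -4272930943860$)
$T + u = \frac{282169}{501303} - 4272930943860 = - \frac{2142033100949567411}{501303}$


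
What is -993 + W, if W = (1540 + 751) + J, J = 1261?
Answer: 2559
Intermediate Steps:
W = 3552 (W = (1540 + 751) + 1261 = 2291 + 1261 = 3552)
-993 + W = -993 + 3552 = 2559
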